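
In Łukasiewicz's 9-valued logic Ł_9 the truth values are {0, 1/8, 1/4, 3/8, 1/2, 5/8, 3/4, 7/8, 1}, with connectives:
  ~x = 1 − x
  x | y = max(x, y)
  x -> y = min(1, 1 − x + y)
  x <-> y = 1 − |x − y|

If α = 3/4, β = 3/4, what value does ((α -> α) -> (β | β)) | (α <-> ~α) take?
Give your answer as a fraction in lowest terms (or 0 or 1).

3/4

α -> α = 3/4 -> 3/4 = 1
β | β = 3/4 | 3/4 = 3/4
(α -> α) -> (β | β) = 1 -> 3/4 = 3/4
~α = ~3/4 = 1/4
α <-> ~α = 3/4 <-> 1/4 = 1/2
((α -> α) -> (β | β)) | (α <-> ~α) = 3/4 | 1/2 = 3/4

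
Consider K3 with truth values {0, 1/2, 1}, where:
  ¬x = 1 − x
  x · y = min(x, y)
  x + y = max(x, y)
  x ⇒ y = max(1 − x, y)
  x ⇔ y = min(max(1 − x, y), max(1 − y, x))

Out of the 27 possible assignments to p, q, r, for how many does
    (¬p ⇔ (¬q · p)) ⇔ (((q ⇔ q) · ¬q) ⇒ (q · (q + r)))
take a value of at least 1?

value 1: 9 assignments (counts)
value 1/2: 15 assignments
value 0: 3 assignments
So 9 of the 27 assignments meet the threshold.

9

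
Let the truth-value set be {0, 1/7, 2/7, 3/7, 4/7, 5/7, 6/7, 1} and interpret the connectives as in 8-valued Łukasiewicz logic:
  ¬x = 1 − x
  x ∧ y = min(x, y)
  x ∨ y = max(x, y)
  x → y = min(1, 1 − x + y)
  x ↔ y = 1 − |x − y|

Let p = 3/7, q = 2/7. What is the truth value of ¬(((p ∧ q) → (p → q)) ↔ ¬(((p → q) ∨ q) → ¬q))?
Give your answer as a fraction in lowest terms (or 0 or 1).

6/7

p ∧ q = 3/7 ∧ 2/7 = 2/7
p → q = 3/7 → 2/7 = 6/7
(p ∧ q) → (p → q) = 2/7 → 6/7 = 1
p → q = 3/7 → 2/7 = 6/7
(p → q) ∨ q = 6/7 ∨ 2/7 = 6/7
¬q = ¬2/7 = 5/7
((p → q) ∨ q) → ¬q = 6/7 → 5/7 = 6/7
¬(((p → q) ∨ q) → ¬q) = ¬6/7 = 1/7
((p ∧ q) → (p → q)) ↔ ¬(((p → q) ∨ q) → ¬q) = 1 ↔ 1/7 = 1/7
¬(((p ∧ q) → (p → q)) ↔ ¬(((p → q) ∨ q) → ¬q)) = ¬1/7 = 6/7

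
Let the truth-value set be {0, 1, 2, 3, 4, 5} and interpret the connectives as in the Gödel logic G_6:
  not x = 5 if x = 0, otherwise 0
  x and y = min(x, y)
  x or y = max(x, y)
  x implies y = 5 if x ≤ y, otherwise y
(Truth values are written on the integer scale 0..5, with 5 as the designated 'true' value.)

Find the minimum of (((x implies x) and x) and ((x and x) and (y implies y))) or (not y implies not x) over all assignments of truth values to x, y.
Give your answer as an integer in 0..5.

Take x = 1, y = 0:
x implies x = 1 implies 1 = 5
(x implies x) and x = 5 and 1 = 1
x and x = 1 and 1 = 1
y implies y = 0 implies 0 = 5
(x and x) and (y implies y) = 1 and 5 = 1
((x implies x) and x) and ((x and x) and (y implies y)) = 1 and 1 = 1
not y = not 0 = 5
not x = not 1 = 0
not y implies not x = 5 implies 0 = 0
(((x implies x) and x) and ((x and x) and (y implies y))) or (not y implies not x) = 1 or 0 = 1
No assignment yields a value below 1, so this is the minimum.

1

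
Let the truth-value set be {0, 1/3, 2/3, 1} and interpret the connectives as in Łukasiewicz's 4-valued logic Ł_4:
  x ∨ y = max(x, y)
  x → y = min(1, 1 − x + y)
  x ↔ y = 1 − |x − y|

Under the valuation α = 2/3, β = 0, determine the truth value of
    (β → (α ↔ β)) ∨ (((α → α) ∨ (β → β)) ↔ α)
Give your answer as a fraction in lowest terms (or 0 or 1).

1

α ↔ β = 2/3 ↔ 0 = 1/3
β → (α ↔ β) = 0 → 1/3 = 1
α → α = 2/3 → 2/3 = 1
β → β = 0 → 0 = 1
(α → α) ∨ (β → β) = 1 ∨ 1 = 1
((α → α) ∨ (β → β)) ↔ α = 1 ↔ 2/3 = 2/3
(β → (α ↔ β)) ∨ (((α → α) ∨ (β → β)) ↔ α) = 1 ∨ 2/3 = 1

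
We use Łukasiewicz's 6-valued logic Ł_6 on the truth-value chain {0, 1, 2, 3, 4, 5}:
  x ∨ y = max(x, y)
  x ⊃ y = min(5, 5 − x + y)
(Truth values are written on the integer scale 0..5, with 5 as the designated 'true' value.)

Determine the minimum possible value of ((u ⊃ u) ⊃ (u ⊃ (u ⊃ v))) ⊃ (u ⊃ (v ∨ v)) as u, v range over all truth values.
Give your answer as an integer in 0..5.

3

Take u = 2, v = 0:
u ⊃ u = 2 ⊃ 2 = 5
u ⊃ v = 2 ⊃ 0 = 3
u ⊃ (u ⊃ v) = 2 ⊃ 3 = 5
(u ⊃ u) ⊃ (u ⊃ (u ⊃ v)) = 5 ⊃ 5 = 5
v ∨ v = 0 ∨ 0 = 0
u ⊃ (v ∨ v) = 2 ⊃ 0 = 3
((u ⊃ u) ⊃ (u ⊃ (u ⊃ v))) ⊃ (u ⊃ (v ∨ v)) = 5 ⊃ 3 = 3
No assignment yields a value below 3, so this is the minimum.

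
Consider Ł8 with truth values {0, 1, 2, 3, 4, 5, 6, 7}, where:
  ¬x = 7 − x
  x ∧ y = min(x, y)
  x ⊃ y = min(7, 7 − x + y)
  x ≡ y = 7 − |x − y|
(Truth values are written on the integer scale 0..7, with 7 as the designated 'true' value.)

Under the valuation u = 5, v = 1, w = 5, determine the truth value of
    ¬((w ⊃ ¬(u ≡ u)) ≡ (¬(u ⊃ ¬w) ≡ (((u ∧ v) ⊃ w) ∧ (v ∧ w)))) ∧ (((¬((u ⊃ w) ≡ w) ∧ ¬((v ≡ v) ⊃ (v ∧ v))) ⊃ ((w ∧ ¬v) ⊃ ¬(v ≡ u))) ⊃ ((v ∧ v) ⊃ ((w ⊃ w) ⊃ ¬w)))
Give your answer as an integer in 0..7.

3

u ≡ u = 5 ≡ 5 = 7
¬(u ≡ u) = ¬7 = 0
w ⊃ ¬(u ≡ u) = 5 ⊃ 0 = 2
¬w = ¬5 = 2
u ⊃ ¬w = 5 ⊃ 2 = 4
¬(u ⊃ ¬w) = ¬4 = 3
u ∧ v = 5 ∧ 1 = 1
(u ∧ v) ⊃ w = 1 ⊃ 5 = 7
v ∧ w = 1 ∧ 5 = 1
((u ∧ v) ⊃ w) ∧ (v ∧ w) = 7 ∧ 1 = 1
¬(u ⊃ ¬w) ≡ (((u ∧ v) ⊃ w) ∧ (v ∧ w)) = 3 ≡ 1 = 5
(w ⊃ ¬(u ≡ u)) ≡ (¬(u ⊃ ¬w) ≡ (((u ∧ v) ⊃ w) ∧ (v ∧ w))) = 2 ≡ 5 = 4
¬((w ⊃ ¬(u ≡ u)) ≡ (¬(u ⊃ ¬w) ≡ (((u ∧ v) ⊃ w) ∧ (v ∧ w)))) = ¬4 = 3
u ⊃ w = 5 ⊃ 5 = 7
(u ⊃ w) ≡ w = 7 ≡ 5 = 5
¬((u ⊃ w) ≡ w) = ¬5 = 2
v ≡ v = 1 ≡ 1 = 7
v ∧ v = 1 ∧ 1 = 1
(v ≡ v) ⊃ (v ∧ v) = 7 ⊃ 1 = 1
¬((v ≡ v) ⊃ (v ∧ v)) = ¬1 = 6
¬((u ⊃ w) ≡ w) ∧ ¬((v ≡ v) ⊃ (v ∧ v)) = 2 ∧ 6 = 2
¬v = ¬1 = 6
w ∧ ¬v = 5 ∧ 6 = 5
v ≡ u = 1 ≡ 5 = 3
¬(v ≡ u) = ¬3 = 4
(w ∧ ¬v) ⊃ ¬(v ≡ u) = 5 ⊃ 4 = 6
(¬((u ⊃ w) ≡ w) ∧ ¬((v ≡ v) ⊃ (v ∧ v))) ⊃ ((w ∧ ¬v) ⊃ ¬(v ≡ u)) = 2 ⊃ 6 = 7
v ∧ v = 1 ∧ 1 = 1
w ⊃ w = 5 ⊃ 5 = 7
¬w = ¬5 = 2
(w ⊃ w) ⊃ ¬w = 7 ⊃ 2 = 2
(v ∧ v) ⊃ ((w ⊃ w) ⊃ ¬w) = 1 ⊃ 2 = 7
((¬((u ⊃ w) ≡ w) ∧ ¬((v ≡ v) ⊃ (v ∧ v))) ⊃ ((w ∧ ¬v) ⊃ ¬(v ≡ u))) ⊃ ((v ∧ v) ⊃ ((w ⊃ w) ⊃ ¬w)) = 7 ⊃ 7 = 7
¬((w ⊃ ¬(u ≡ u)) ≡ (¬(u ⊃ ¬w) ≡ (((u ∧ v) ⊃ w) ∧ (v ∧ w)))) ∧ (((¬((u ⊃ w) ≡ w) ∧ ¬((v ≡ v) ⊃ (v ∧ v))) ⊃ ((w ∧ ¬v) ⊃ ¬(v ≡ u))) ⊃ ((v ∧ v) ⊃ ((w ⊃ w) ⊃ ¬w))) = 3 ∧ 7 = 3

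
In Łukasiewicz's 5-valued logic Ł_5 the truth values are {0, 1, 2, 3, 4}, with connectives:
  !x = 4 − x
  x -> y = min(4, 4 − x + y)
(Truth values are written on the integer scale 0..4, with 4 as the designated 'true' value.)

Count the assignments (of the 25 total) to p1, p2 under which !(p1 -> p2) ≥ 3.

value 4: 1 assignment (counts)
value 3: 2 assignments (counts)
value 2: 3 assignments
value 1: 4 assignments
value 0: 15 assignments
So 3 of the 25 assignments meet the threshold.

3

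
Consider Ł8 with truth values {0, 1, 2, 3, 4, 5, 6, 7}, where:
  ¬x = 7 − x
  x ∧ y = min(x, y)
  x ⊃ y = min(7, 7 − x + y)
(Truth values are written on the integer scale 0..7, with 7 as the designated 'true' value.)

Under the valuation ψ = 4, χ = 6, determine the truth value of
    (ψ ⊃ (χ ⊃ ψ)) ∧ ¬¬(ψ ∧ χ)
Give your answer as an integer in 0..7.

χ ⊃ ψ = 6 ⊃ 4 = 5
ψ ⊃ (χ ⊃ ψ) = 4 ⊃ 5 = 7
ψ ∧ χ = 4 ∧ 6 = 4
¬(ψ ∧ χ) = ¬4 = 3
¬¬(ψ ∧ χ) = ¬3 = 4
(ψ ⊃ (χ ⊃ ψ)) ∧ ¬¬(ψ ∧ χ) = 7 ∧ 4 = 4

4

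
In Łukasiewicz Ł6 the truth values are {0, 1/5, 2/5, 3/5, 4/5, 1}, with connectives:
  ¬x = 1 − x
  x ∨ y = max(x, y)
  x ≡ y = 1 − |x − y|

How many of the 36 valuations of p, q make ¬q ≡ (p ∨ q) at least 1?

value 1: 3 assignments (counts)
value 4/5: 11 assignments
value 3/5: 4 assignments
value 2/5: 9 assignments
value 1/5: 2 assignments
value 0: 7 assignments
So 3 of the 36 assignments meet the threshold.

3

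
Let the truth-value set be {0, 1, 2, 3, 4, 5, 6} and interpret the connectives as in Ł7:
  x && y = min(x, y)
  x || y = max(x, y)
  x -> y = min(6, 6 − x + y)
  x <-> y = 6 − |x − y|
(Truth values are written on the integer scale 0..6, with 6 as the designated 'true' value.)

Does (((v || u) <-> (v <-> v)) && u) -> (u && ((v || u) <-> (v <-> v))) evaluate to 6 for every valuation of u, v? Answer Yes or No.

Yes

At u = 3, v = 2, for instance:
v || u = 2 || 3 = 3
v <-> v = 2 <-> 2 = 6
(v || u) <-> (v <-> v) = 3 <-> 6 = 3
((v || u) <-> (v <-> v)) && u = 3 && 3 = 3
u && ((v || u) <-> (v <-> v)) = 3 && 3 = 3
(((v || u) <-> (v <-> v)) && u) -> (u && ((v || u) <-> (v <-> v))) = 3 -> 3 = 6
and checking the remaining 48 assignments likewise gives ≥ 6 in every case.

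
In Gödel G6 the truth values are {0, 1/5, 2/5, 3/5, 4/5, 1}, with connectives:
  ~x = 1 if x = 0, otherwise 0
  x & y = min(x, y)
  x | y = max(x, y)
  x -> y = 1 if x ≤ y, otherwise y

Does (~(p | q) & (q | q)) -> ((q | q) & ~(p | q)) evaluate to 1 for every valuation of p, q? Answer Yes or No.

At p = 4/5, q = 4/5, for instance:
p | q = 4/5 | 4/5 = 4/5
~(p | q) = ~4/5 = 0
q | q = 4/5 | 4/5 = 4/5
~(p | q) & (q | q) = 0 & 4/5 = 0
(q | q) & ~(p | q) = 4/5 & 0 = 0
(~(p | q) & (q | q)) -> ((q | q) & ~(p | q)) = 0 -> 0 = 1
and checking the remaining 35 assignments likewise gives ≥ 1 in every case.

Yes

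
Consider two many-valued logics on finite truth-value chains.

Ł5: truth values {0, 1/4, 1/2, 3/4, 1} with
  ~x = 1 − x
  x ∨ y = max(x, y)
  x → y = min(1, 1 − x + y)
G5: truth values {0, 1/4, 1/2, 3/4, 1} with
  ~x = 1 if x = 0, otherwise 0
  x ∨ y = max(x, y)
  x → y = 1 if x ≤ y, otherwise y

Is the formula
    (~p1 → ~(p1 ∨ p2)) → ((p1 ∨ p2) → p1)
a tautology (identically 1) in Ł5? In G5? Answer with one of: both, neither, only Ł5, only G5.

In Ł5: every assignment gives 1 — tautology.
In G5: at p1 = 1/4, p2 = 1/2 the value is 1/4 — not a tautology.

only Ł5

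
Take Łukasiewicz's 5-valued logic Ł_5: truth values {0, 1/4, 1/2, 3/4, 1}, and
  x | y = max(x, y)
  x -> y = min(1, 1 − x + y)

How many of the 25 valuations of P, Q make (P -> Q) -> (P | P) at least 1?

value 1: 9 assignments (counts)
value 3/4: 3 assignments
value 1/2: 4 assignments
value 1/4: 4 assignments
value 0: 5 assignments
So 9 of the 25 assignments meet the threshold.

9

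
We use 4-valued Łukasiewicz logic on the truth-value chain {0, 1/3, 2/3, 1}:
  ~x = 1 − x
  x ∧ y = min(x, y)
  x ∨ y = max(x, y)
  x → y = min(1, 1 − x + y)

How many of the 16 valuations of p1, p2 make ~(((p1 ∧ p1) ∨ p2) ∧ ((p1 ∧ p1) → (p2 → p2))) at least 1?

1

p1 = 0, p2 = 0 ↦ 1  ≥
p1 = 0, p2 = 1/3 ↦ 2/3  <
p1 = 0, p2 = 2/3 ↦ 1/3  <
p1 = 0, p2 = 1 ↦ 0  <
p1 = 1/3, p2 = 0 ↦ 2/3  <
p1 = 1/3, p2 = 1/3 ↦ 2/3  <
p1 = 1/3, p2 = 2/3 ↦ 1/3  <
p1 = 1/3, p2 = 1 ↦ 0  <
p1 = 2/3, p2 = 0 ↦ 1/3  <
p1 = 2/3, p2 = 1/3 ↦ 1/3  <
p1 = 2/3, p2 = 2/3 ↦ 1/3  <
p1 = 2/3, p2 = 1 ↦ 0  <
p1 = 1, p2 = 0 ↦ 0  <
p1 = 1, p2 = 1/3 ↦ 0  <
p1 = 1, p2 = 2/3 ↦ 0  <
p1 = 1, p2 = 1 ↦ 0  <
So 1 of the 16 assignments meets the threshold.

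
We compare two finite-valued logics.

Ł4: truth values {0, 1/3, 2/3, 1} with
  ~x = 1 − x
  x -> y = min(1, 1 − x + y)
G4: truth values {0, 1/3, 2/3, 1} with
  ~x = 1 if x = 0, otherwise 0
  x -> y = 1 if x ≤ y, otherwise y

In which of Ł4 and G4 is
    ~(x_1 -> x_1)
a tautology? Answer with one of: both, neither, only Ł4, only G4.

In Ł4: at x_1 = 0 the value is 0 — not a tautology.
In G4: at x_1 = 0 the value is 0 — not a tautology.

neither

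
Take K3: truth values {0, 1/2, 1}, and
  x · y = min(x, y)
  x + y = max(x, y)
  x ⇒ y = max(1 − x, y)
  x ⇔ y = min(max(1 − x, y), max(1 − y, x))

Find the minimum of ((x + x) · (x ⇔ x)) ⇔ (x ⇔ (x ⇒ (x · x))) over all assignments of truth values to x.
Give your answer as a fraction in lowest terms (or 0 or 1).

1/2

Take x = 1/2:
x + x = 1/2 + 1/2 = 1/2
x ⇔ x = 1/2 ⇔ 1/2 = 1/2
(x + x) · (x ⇔ x) = 1/2 · 1/2 = 1/2
x · x = 1/2 · 1/2 = 1/2
x ⇒ (x · x) = 1/2 ⇒ 1/2 = 1/2
x ⇔ (x ⇒ (x · x)) = 1/2 ⇔ 1/2 = 1/2
((x + x) · (x ⇔ x)) ⇔ (x ⇔ (x ⇒ (x · x))) = 1/2 ⇔ 1/2 = 1/2
No assignment yields a value below 1/2, so this is the minimum.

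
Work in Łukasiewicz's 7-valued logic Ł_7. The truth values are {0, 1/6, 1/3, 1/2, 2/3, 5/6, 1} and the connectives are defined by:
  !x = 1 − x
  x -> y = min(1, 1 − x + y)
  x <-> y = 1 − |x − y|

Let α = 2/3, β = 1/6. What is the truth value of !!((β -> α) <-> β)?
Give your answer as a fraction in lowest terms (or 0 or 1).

1/6

β -> α = 1/6 -> 2/3 = 1
(β -> α) <-> β = 1 <-> 1/6 = 1/6
!((β -> α) <-> β) = !1/6 = 5/6
!!((β -> α) <-> β) = !5/6 = 1/6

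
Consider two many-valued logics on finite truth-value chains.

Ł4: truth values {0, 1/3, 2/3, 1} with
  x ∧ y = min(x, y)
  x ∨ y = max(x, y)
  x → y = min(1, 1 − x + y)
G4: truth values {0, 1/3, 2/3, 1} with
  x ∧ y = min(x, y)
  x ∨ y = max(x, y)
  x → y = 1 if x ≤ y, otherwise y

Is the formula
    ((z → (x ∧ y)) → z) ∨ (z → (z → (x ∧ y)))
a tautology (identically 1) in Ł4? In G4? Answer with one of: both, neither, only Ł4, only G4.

In Ł4: every assignment gives 1 — tautology.
In G4: every assignment gives 1 — tautology.

both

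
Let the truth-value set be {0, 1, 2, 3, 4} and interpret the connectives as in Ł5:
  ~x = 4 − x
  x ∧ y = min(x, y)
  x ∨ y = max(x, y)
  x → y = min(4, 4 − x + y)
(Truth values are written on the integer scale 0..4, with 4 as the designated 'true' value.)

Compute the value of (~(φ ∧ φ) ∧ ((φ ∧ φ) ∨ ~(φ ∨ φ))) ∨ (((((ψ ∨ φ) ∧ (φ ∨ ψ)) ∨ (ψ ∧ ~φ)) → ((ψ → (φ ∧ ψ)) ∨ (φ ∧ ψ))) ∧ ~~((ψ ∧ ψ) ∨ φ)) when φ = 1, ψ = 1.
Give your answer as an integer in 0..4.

3

φ ∧ φ = 1 ∧ 1 = 1
~(φ ∧ φ) = ~1 = 3
φ ∧ φ = 1 ∧ 1 = 1
φ ∨ φ = 1 ∨ 1 = 1
~(φ ∨ φ) = ~1 = 3
(φ ∧ φ) ∨ ~(φ ∨ φ) = 1 ∨ 3 = 3
~(φ ∧ φ) ∧ ((φ ∧ φ) ∨ ~(φ ∨ φ)) = 3 ∧ 3 = 3
ψ ∨ φ = 1 ∨ 1 = 1
φ ∨ ψ = 1 ∨ 1 = 1
(ψ ∨ φ) ∧ (φ ∨ ψ) = 1 ∧ 1 = 1
~φ = ~1 = 3
ψ ∧ ~φ = 1 ∧ 3 = 1
((ψ ∨ φ) ∧ (φ ∨ ψ)) ∨ (ψ ∧ ~φ) = 1 ∨ 1 = 1
φ ∧ ψ = 1 ∧ 1 = 1
ψ → (φ ∧ ψ) = 1 → 1 = 4
φ ∧ ψ = 1 ∧ 1 = 1
(ψ → (φ ∧ ψ)) ∨ (φ ∧ ψ) = 4 ∨ 1 = 4
(((ψ ∨ φ) ∧ (φ ∨ ψ)) ∨ (ψ ∧ ~φ)) → ((ψ → (φ ∧ ψ)) ∨ (φ ∧ ψ)) = 1 → 4 = 4
ψ ∧ ψ = 1 ∧ 1 = 1
(ψ ∧ ψ) ∨ φ = 1 ∨ 1 = 1
~((ψ ∧ ψ) ∨ φ) = ~1 = 3
~~((ψ ∧ ψ) ∨ φ) = ~3 = 1
((((ψ ∨ φ) ∧ (φ ∨ ψ)) ∨ (ψ ∧ ~φ)) → ((ψ → (φ ∧ ψ)) ∨ (φ ∧ ψ))) ∧ ~~((ψ ∧ ψ) ∨ φ) = 4 ∧ 1 = 1
(~(φ ∧ φ) ∧ ((φ ∧ φ) ∨ ~(φ ∨ φ))) ∨ (((((ψ ∨ φ) ∧ (φ ∨ ψ)) ∨ (ψ ∧ ~φ)) → ((ψ → (φ ∧ ψ)) ∨ (φ ∧ ψ))) ∧ ~~((ψ ∧ ψ) ∨ φ)) = 3 ∨ 1 = 3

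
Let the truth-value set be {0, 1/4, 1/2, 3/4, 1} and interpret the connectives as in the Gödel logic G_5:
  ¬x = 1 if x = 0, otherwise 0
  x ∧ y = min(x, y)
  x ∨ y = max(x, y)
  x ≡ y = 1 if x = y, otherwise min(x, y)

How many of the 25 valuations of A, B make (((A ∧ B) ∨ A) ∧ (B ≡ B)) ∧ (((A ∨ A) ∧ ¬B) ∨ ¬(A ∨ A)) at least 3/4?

2

value 1: 1 assignment (counts)
value 3/4: 1 assignment (counts)
value 1/2: 1 assignment
value 1/4: 1 assignment
value 0: 21 assignments
So 2 of the 25 assignments meet the threshold.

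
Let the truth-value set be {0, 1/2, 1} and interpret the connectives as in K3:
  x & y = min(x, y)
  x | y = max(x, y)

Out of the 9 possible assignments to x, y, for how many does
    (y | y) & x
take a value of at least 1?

x = 0, y = 0 ↦ 0  <
x = 0, y = 1/2 ↦ 0  <
x = 0, y = 1 ↦ 0  <
x = 1/2, y = 0 ↦ 0  <
x = 1/2, y = 1/2 ↦ 1/2  <
x = 1/2, y = 1 ↦ 1/2  <
x = 1, y = 0 ↦ 0  <
x = 1, y = 1/2 ↦ 1/2  <
x = 1, y = 1 ↦ 1  ≥
So 1 of the 9 assignments meets the threshold.

1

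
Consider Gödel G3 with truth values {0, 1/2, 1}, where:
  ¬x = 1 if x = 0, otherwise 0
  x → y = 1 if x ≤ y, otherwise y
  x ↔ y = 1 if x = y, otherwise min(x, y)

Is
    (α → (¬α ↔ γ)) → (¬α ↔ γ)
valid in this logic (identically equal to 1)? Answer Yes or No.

No

Counterexample: take α = 0, γ = 0.
¬α = ¬0 = 1
¬α ↔ γ = 1 ↔ 0 = 0
α → (¬α ↔ γ) = 0 → 0 = 1
(α → (¬α ↔ γ)) → (¬α ↔ γ) = 1 → 0 = 0
This gives 0 ≠ 1.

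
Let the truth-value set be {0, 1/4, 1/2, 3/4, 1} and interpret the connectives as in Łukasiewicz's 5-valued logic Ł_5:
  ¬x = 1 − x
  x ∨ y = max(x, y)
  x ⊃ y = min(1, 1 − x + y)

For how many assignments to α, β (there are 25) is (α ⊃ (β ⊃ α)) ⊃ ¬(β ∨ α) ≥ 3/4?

value 1: 1 assignment (counts)
value 3/4: 3 assignments (counts)
value 1/2: 5 assignments
value 1/4: 7 assignments
value 0: 9 assignments
So 4 of the 25 assignments meet the threshold.

4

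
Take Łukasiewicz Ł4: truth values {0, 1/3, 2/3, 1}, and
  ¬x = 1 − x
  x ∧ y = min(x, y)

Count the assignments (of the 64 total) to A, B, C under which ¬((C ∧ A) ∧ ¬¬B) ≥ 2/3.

value 1: 37 assignments (counts)
value 2/3: 19 assignments (counts)
value 1/3: 7 assignments
value 0: 1 assignment
So 56 of the 64 assignments meet the threshold.

56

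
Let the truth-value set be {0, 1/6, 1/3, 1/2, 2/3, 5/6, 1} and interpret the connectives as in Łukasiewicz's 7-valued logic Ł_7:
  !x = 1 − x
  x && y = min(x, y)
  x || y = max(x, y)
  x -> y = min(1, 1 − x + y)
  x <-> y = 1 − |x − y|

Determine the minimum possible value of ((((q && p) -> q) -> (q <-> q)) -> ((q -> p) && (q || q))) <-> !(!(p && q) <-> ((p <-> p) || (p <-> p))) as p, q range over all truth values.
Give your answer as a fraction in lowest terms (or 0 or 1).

Take p = 0, q = 1/2:
q && p = 1/2 && 0 = 0
(q && p) -> q = 0 -> 1/2 = 1
q <-> q = 1/2 <-> 1/2 = 1
((q && p) -> q) -> (q <-> q) = 1 -> 1 = 1
q -> p = 1/2 -> 0 = 1/2
q || q = 1/2 || 1/2 = 1/2
(q -> p) && (q || q) = 1/2 && 1/2 = 1/2
(((q && p) -> q) -> (q <-> q)) -> ((q -> p) && (q || q)) = 1 -> 1/2 = 1/2
p && q = 0 && 1/2 = 0
!(p && q) = !0 = 1
p <-> p = 0 <-> 0 = 1
p <-> p = 0 <-> 0 = 1
(p <-> p) || (p <-> p) = 1 || 1 = 1
!(p && q) <-> ((p <-> p) || (p <-> p)) = 1 <-> 1 = 1
!(!(p && q) <-> ((p <-> p) || (p <-> p))) = !1 = 0
((((q && p) -> q) -> (q <-> q)) -> ((q -> p) && (q || q))) <-> !(!(p && q) <-> ((p <-> p) || (p <-> p))) = 1/2 <-> 0 = 1/2
No assignment yields a value below 1/2, so this is the minimum.

1/2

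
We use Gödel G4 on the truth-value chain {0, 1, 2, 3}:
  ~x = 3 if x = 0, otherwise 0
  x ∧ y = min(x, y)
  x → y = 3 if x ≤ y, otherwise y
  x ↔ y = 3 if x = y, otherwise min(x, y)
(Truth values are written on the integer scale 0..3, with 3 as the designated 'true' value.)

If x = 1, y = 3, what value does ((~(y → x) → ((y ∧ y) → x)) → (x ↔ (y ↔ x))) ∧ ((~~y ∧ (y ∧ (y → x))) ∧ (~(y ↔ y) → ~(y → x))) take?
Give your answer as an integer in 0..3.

y → x = 3 → 1 = 1
~(y → x) = ~1 = 0
y ∧ y = 3 ∧ 3 = 3
(y ∧ y) → x = 3 → 1 = 1
~(y → x) → ((y ∧ y) → x) = 0 → 1 = 3
y ↔ x = 3 ↔ 1 = 1
x ↔ (y ↔ x) = 1 ↔ 1 = 3
(~(y → x) → ((y ∧ y) → x)) → (x ↔ (y ↔ x)) = 3 → 3 = 3
~y = ~3 = 0
~~y = ~0 = 3
y → x = 3 → 1 = 1
y ∧ (y → x) = 3 ∧ 1 = 1
~~y ∧ (y ∧ (y → x)) = 3 ∧ 1 = 1
y ↔ y = 3 ↔ 3 = 3
~(y ↔ y) = ~3 = 0
y → x = 3 → 1 = 1
~(y → x) = ~1 = 0
~(y ↔ y) → ~(y → x) = 0 → 0 = 3
(~~y ∧ (y ∧ (y → x))) ∧ (~(y ↔ y) → ~(y → x)) = 1 ∧ 3 = 1
((~(y → x) → ((y ∧ y) → x)) → (x ↔ (y ↔ x))) ∧ ((~~y ∧ (y ∧ (y → x))) ∧ (~(y ↔ y) → ~(y → x))) = 3 ∧ 1 = 1

1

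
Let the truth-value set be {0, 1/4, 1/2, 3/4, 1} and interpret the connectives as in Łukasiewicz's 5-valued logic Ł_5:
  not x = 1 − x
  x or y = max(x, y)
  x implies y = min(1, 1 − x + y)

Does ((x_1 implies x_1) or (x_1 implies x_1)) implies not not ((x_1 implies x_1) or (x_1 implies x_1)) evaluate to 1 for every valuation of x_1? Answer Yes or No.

x_1 = 0 ↦ 1
x_1 = 1/4 ↦ 1
x_1 = 1/2 ↦ 1
x_1 = 3/4 ↦ 1
x_1 = 1 ↦ 1
Every assignment gives a value ≥ 1.

Yes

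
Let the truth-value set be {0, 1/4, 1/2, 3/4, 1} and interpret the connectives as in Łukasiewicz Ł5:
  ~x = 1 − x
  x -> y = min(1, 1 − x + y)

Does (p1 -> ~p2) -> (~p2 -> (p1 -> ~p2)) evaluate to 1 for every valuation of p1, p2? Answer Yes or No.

Yes

At p1 = 1/2, p2 = 1/4, for instance:
~p2 = ~1/4 = 3/4
p1 -> ~p2 = 1/2 -> 3/4 = 1
~p2 = ~1/4 = 3/4
~p2 -> (p1 -> ~p2) = 3/4 -> 1 = 1
(p1 -> ~p2) -> (~p2 -> (p1 -> ~p2)) = 1 -> 1 = 1
and checking the remaining 24 assignments likewise gives ≥ 1 in every case.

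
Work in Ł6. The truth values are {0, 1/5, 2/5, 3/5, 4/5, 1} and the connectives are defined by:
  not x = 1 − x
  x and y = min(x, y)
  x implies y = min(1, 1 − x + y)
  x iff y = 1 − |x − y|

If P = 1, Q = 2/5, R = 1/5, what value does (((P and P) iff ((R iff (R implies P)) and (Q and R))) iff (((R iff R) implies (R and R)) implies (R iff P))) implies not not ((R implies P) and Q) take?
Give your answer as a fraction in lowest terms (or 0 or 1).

P and P = 1 and 1 = 1
R implies P = 1/5 implies 1 = 1
R iff (R implies P) = 1/5 iff 1 = 1/5
Q and R = 2/5 and 1/5 = 1/5
(R iff (R implies P)) and (Q and R) = 1/5 and 1/5 = 1/5
(P and P) iff ((R iff (R implies P)) and (Q and R)) = 1 iff 1/5 = 1/5
R iff R = 1/5 iff 1/5 = 1
R and R = 1/5 and 1/5 = 1/5
(R iff R) implies (R and R) = 1 implies 1/5 = 1/5
R iff P = 1/5 iff 1 = 1/5
((R iff R) implies (R and R)) implies (R iff P) = 1/5 implies 1/5 = 1
((P and P) iff ((R iff (R implies P)) and (Q and R))) iff (((R iff R) implies (R and R)) implies (R iff P)) = 1/5 iff 1 = 1/5
R implies P = 1/5 implies 1 = 1
(R implies P) and Q = 1 and 2/5 = 2/5
not ((R implies P) and Q) = not 2/5 = 3/5
not not ((R implies P) and Q) = not 3/5 = 2/5
(((P and P) iff ((R iff (R implies P)) and (Q and R))) iff (((R iff R) implies (R and R)) implies (R iff P))) implies not not ((R implies P) and Q) = 1/5 implies 2/5 = 1

1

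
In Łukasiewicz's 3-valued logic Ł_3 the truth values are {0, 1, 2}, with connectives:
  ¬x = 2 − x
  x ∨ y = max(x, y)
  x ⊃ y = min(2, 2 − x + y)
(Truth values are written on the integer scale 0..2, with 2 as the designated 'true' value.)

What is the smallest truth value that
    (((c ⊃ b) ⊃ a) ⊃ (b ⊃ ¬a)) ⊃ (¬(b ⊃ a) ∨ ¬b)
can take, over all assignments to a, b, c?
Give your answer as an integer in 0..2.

Take a = 0, b = 1, c = 0:
c ⊃ b = 0 ⊃ 1 = 2
(c ⊃ b) ⊃ a = 2 ⊃ 0 = 0
¬a = ¬0 = 2
b ⊃ ¬a = 1 ⊃ 2 = 2
((c ⊃ b) ⊃ a) ⊃ (b ⊃ ¬a) = 0 ⊃ 2 = 2
b ⊃ a = 1 ⊃ 0 = 1
¬(b ⊃ a) = ¬1 = 1
¬b = ¬1 = 1
¬(b ⊃ a) ∨ ¬b = 1 ∨ 1 = 1
(((c ⊃ b) ⊃ a) ⊃ (b ⊃ ¬a)) ⊃ (¬(b ⊃ a) ∨ ¬b) = 2 ⊃ 1 = 1
No assignment yields a value below 1, so this is the minimum.

1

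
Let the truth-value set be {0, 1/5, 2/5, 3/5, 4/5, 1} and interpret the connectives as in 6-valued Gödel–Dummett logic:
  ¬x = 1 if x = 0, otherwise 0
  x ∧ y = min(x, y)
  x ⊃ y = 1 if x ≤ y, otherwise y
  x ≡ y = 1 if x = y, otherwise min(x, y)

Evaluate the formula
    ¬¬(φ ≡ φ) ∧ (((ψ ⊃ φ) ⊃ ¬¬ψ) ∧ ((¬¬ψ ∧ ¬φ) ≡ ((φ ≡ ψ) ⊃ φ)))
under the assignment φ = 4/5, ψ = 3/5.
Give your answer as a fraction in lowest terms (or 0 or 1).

0

φ ≡ φ = 4/5 ≡ 4/5 = 1
¬(φ ≡ φ) = ¬1 = 0
¬¬(φ ≡ φ) = ¬0 = 1
ψ ⊃ φ = 3/5 ⊃ 4/5 = 1
¬ψ = ¬3/5 = 0
¬¬ψ = ¬0 = 1
(ψ ⊃ φ) ⊃ ¬¬ψ = 1 ⊃ 1 = 1
¬ψ = ¬3/5 = 0
¬¬ψ = ¬0 = 1
¬φ = ¬4/5 = 0
¬¬ψ ∧ ¬φ = 1 ∧ 0 = 0
φ ≡ ψ = 4/5 ≡ 3/5 = 3/5
(φ ≡ ψ) ⊃ φ = 3/5 ⊃ 4/5 = 1
(¬¬ψ ∧ ¬φ) ≡ ((φ ≡ ψ) ⊃ φ) = 0 ≡ 1 = 0
((ψ ⊃ φ) ⊃ ¬¬ψ) ∧ ((¬¬ψ ∧ ¬φ) ≡ ((φ ≡ ψ) ⊃ φ)) = 1 ∧ 0 = 0
¬¬(φ ≡ φ) ∧ (((ψ ⊃ φ) ⊃ ¬¬ψ) ∧ ((¬¬ψ ∧ ¬φ) ≡ ((φ ≡ ψ) ⊃ φ))) = 1 ∧ 0 = 0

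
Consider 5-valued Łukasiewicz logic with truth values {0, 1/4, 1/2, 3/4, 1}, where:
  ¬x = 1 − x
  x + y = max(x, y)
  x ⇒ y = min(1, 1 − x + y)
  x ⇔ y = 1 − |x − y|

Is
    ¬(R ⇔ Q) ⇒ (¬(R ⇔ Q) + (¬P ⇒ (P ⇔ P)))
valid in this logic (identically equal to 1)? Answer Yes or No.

At P = 1/4, Q = 0, R = 1, for instance:
R ⇔ Q = 1 ⇔ 0 = 0
¬(R ⇔ Q) = ¬0 = 1
¬P = ¬1/4 = 3/4
P ⇔ P = 1/4 ⇔ 1/4 = 1
¬P ⇒ (P ⇔ P) = 3/4 ⇒ 1 = 1
¬(R ⇔ Q) + (¬P ⇒ (P ⇔ P)) = 1 + 1 = 1
¬(R ⇔ Q) ⇒ (¬(R ⇔ Q) + (¬P ⇒ (P ⇔ P))) = 1 ⇒ 1 = 1
and checking the remaining 124 assignments likewise gives ≥ 1 in every case.

Yes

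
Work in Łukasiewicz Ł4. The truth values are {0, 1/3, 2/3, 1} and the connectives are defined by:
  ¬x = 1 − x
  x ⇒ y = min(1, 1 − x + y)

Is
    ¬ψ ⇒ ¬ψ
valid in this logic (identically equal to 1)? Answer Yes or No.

Yes

ψ = 0 ↦ 1
ψ = 1/3 ↦ 1
ψ = 2/3 ↦ 1
ψ = 1 ↦ 1
Every assignment gives a value ≥ 1.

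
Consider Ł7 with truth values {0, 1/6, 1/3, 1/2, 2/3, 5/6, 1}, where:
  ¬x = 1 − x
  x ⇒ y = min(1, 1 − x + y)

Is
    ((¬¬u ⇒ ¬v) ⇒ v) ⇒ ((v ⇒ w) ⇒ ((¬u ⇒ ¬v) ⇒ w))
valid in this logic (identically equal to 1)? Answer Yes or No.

No

Counterexample: take u = 2/3, v = 1/2, w = 0.
¬u = ¬2/3 = 1/3
¬¬u = ¬1/3 = 2/3
¬v = ¬1/2 = 1/2
¬¬u ⇒ ¬v = 2/3 ⇒ 1/2 = 5/6
(¬¬u ⇒ ¬v) ⇒ v = 5/6 ⇒ 1/2 = 2/3
v ⇒ w = 1/2 ⇒ 0 = 1/2
¬u = ¬2/3 = 1/3
¬v = ¬1/2 = 1/2
¬u ⇒ ¬v = 1/3 ⇒ 1/2 = 1
(¬u ⇒ ¬v) ⇒ w = 1 ⇒ 0 = 0
(v ⇒ w) ⇒ ((¬u ⇒ ¬v) ⇒ w) = 1/2 ⇒ 0 = 1/2
((¬¬u ⇒ ¬v) ⇒ v) ⇒ ((v ⇒ w) ⇒ ((¬u ⇒ ¬v) ⇒ w)) = 2/3 ⇒ 1/2 = 5/6
This gives 5/6 ≠ 1.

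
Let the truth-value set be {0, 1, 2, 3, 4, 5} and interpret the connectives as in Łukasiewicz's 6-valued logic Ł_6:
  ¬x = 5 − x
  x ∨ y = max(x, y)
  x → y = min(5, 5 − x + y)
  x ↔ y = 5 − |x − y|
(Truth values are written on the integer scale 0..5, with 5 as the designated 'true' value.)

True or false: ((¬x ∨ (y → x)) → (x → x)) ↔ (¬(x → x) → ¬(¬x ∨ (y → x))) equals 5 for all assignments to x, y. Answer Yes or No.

At x = 1, y = 1, for instance:
¬x = ¬1 = 4
y → x = 1 → 1 = 5
¬x ∨ (y → x) = 4 ∨ 5 = 5
x → x = 1 → 1 = 5
(¬x ∨ (y → x)) → (x → x) = 5 → 5 = 5
¬(x → x) = ¬5 = 0
¬(¬x ∨ (y → x)) = ¬5 = 0
¬(x → x) → ¬(¬x ∨ (y → x)) = 0 → 0 = 5
((¬x ∨ (y → x)) → (x → x)) ↔ (¬(x → x) → ¬(¬x ∨ (y → x))) = 5 ↔ 5 = 5
and checking the remaining 35 assignments likewise gives ≥ 5 in every case.

Yes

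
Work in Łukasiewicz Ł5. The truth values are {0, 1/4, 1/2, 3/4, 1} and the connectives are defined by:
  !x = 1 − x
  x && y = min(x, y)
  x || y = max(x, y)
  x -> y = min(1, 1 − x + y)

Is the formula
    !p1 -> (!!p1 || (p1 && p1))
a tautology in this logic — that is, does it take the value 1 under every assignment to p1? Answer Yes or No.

No

Counterexample: take p1 = 0.
!p1 = !0 = 1
!p1 = !0 = 1
!!p1 = !1 = 0
p1 && p1 = 0 && 0 = 0
!!p1 || (p1 && p1) = 0 || 0 = 0
!p1 -> (!!p1 || (p1 && p1)) = 1 -> 0 = 0
This gives 0 ≠ 1.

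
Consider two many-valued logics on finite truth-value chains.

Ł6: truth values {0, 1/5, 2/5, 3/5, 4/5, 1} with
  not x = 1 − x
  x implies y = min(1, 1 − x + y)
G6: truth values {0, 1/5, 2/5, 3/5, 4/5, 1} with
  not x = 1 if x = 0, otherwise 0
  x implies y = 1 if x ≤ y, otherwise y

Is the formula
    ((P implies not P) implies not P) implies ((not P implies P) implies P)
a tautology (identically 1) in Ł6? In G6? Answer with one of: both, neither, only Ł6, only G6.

In Ł6: every assignment gives 1 — tautology.
In G6: at P = 1/5 the value is 1/5 — not a tautology.

only Ł6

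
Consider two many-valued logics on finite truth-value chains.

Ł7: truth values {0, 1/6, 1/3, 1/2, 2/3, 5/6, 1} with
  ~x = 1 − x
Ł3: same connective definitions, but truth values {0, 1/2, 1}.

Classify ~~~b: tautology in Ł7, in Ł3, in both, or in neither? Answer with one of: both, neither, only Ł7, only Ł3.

In Ł7: at b = 1/6 the value is 5/6 — not a tautology.
In Ł3: at b = 1/2 the value is 1/2 — not a tautology.

neither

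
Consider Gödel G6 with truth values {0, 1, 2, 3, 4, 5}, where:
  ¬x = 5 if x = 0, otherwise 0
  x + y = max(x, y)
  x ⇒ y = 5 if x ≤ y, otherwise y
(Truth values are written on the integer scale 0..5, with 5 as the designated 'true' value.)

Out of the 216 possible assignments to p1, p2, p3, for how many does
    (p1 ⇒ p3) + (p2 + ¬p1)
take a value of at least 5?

141

value 5: 141 assignments (counts)
value 4: 19 assignments
value 3: 20 assignments
value 2: 18 assignments
value 1: 13 assignments
value 0: 5 assignments
So 141 of the 216 assignments meet the threshold.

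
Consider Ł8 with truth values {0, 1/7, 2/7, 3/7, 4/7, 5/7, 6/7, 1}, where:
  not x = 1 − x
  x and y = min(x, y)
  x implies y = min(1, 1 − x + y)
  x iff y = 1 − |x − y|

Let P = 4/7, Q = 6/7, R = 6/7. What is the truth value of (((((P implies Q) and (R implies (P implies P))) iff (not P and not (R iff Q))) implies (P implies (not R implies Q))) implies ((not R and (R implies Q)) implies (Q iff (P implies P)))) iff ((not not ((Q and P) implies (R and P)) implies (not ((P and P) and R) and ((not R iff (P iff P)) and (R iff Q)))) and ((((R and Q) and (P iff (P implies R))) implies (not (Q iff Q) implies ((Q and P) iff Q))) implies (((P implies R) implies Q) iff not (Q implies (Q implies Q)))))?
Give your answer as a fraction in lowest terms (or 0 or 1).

P implies Q = 4/7 implies 6/7 = 1
P implies P = 4/7 implies 4/7 = 1
R implies (P implies P) = 6/7 implies 1 = 1
(P implies Q) and (R implies (P implies P)) = 1 and 1 = 1
not P = not 4/7 = 3/7
R iff Q = 6/7 iff 6/7 = 1
not (R iff Q) = not 1 = 0
not P and not (R iff Q) = 3/7 and 0 = 0
((P implies Q) and (R implies (P implies P))) iff (not P and not (R iff Q)) = 1 iff 0 = 0
not R = not 6/7 = 1/7
not R implies Q = 1/7 implies 6/7 = 1
P implies (not R implies Q) = 4/7 implies 1 = 1
(((P implies Q) and (R implies (P implies P))) iff (not P and not (R iff Q))) implies (P implies (not R implies Q)) = 0 implies 1 = 1
not R = not 6/7 = 1/7
R implies Q = 6/7 implies 6/7 = 1
not R and (R implies Q) = 1/7 and 1 = 1/7
P implies P = 4/7 implies 4/7 = 1
Q iff (P implies P) = 6/7 iff 1 = 6/7
(not R and (R implies Q)) implies (Q iff (P implies P)) = 1/7 implies 6/7 = 1
((((P implies Q) and (R implies (P implies P))) iff (not P and not (R iff Q))) implies (P implies (not R implies Q))) implies ((not R and (R implies Q)) implies (Q iff (P implies P))) = 1 implies 1 = 1
Q and P = 6/7 and 4/7 = 4/7
R and P = 6/7 and 4/7 = 4/7
(Q and P) implies (R and P) = 4/7 implies 4/7 = 1
not ((Q and P) implies (R and P)) = not 1 = 0
not not ((Q and P) implies (R and P)) = not 0 = 1
P and P = 4/7 and 4/7 = 4/7
(P and P) and R = 4/7 and 6/7 = 4/7
not ((P and P) and R) = not 4/7 = 3/7
not R = not 6/7 = 1/7
P iff P = 4/7 iff 4/7 = 1
not R iff (P iff P) = 1/7 iff 1 = 1/7
R iff Q = 6/7 iff 6/7 = 1
(not R iff (P iff P)) and (R iff Q) = 1/7 and 1 = 1/7
not ((P and P) and R) and ((not R iff (P iff P)) and (R iff Q)) = 3/7 and 1/7 = 1/7
not not ((Q and P) implies (R and P)) implies (not ((P and P) and R) and ((not R iff (P iff P)) and (R iff Q))) = 1 implies 1/7 = 1/7
R and Q = 6/7 and 6/7 = 6/7
P implies R = 4/7 implies 6/7 = 1
P iff (P implies R) = 4/7 iff 1 = 4/7
(R and Q) and (P iff (P implies R)) = 6/7 and 4/7 = 4/7
Q iff Q = 6/7 iff 6/7 = 1
not (Q iff Q) = not 1 = 0
Q and P = 6/7 and 4/7 = 4/7
(Q and P) iff Q = 4/7 iff 6/7 = 5/7
not (Q iff Q) implies ((Q and P) iff Q) = 0 implies 5/7 = 1
((R and Q) and (P iff (P implies R))) implies (not (Q iff Q) implies ((Q and P) iff Q)) = 4/7 implies 1 = 1
P implies R = 4/7 implies 6/7 = 1
(P implies R) implies Q = 1 implies 6/7 = 6/7
Q implies Q = 6/7 implies 6/7 = 1
Q implies (Q implies Q) = 6/7 implies 1 = 1
not (Q implies (Q implies Q)) = not 1 = 0
((P implies R) implies Q) iff not (Q implies (Q implies Q)) = 6/7 iff 0 = 1/7
(((R and Q) and (P iff (P implies R))) implies (not (Q iff Q) implies ((Q and P) iff Q))) implies (((P implies R) implies Q) iff not (Q implies (Q implies Q))) = 1 implies 1/7 = 1/7
(not not ((Q and P) implies (R and P)) implies (not ((P and P) and R) and ((not R iff (P iff P)) and (R iff Q)))) and ((((R and Q) and (P iff (P implies R))) implies (not (Q iff Q) implies ((Q and P) iff Q))) implies (((P implies R) implies Q) iff not (Q implies (Q implies Q)))) = 1/7 and 1/7 = 1/7
(((((P implies Q) and (R implies (P implies P))) iff (not P and not (R iff Q))) implies (P implies (not R implies Q))) implies ((not R and (R implies Q)) implies (Q iff (P implies P)))) iff ((not not ((Q and P) implies (R and P)) implies (not ((P and P) and R) and ((not R iff (P iff P)) and (R iff Q)))) and ((((R and Q) and (P iff (P implies R))) implies (not (Q iff Q) implies ((Q and P) iff Q))) implies (((P implies R) implies Q) iff not (Q implies (Q implies Q))))) = 1 iff 1/7 = 1/7

1/7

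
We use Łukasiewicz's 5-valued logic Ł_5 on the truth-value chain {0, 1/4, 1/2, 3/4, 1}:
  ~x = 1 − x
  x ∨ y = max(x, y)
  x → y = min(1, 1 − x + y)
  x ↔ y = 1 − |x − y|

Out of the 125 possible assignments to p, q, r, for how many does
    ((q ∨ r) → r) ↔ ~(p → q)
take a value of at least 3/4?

35

value 1: 13 assignments (counts)
value 3/4: 22 assignments (counts)
value 1/2: 27 assignments
value 1/4: 28 assignments
value 0: 35 assignments
So 35 of the 125 assignments meet the threshold.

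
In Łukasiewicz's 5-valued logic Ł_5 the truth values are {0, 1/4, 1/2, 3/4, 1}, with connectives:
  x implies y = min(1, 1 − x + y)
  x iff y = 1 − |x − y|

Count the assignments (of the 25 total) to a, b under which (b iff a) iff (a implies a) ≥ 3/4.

13

value 1: 5 assignments (counts)
value 3/4: 8 assignments (counts)
value 1/2: 6 assignments
value 1/4: 4 assignments
value 0: 2 assignments
So 13 of the 25 assignments meet the threshold.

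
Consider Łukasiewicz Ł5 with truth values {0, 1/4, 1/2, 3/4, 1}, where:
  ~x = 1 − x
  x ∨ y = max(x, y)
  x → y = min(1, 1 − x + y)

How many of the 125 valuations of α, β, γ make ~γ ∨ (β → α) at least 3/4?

107

value 1: 85 assignments (counts)
value 3/4: 22 assignments (counts)
value 1/2: 12 assignments
value 1/4: 5 assignments
value 0: 1 assignment
So 107 of the 125 assignments meet the threshold.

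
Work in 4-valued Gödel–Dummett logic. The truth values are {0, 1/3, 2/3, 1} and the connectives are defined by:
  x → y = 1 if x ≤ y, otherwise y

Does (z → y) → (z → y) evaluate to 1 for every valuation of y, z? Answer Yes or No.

Yes

y = 0, z = 0 ↦ 1
y = 0, z = 1/3 ↦ 1
y = 0, z = 2/3 ↦ 1
y = 0, z = 1 ↦ 1
y = 1/3, z = 0 ↦ 1
y = 1/3, z = 1/3 ↦ 1
y = 1/3, z = 2/3 ↦ 1
y = 1/3, z = 1 ↦ 1
y = 2/3, z = 0 ↦ 1
y = 2/3, z = 1/3 ↦ 1
y = 2/3, z = 2/3 ↦ 1
y = 2/3, z = 1 ↦ 1
y = 1, z = 0 ↦ 1
y = 1, z = 1/3 ↦ 1
y = 1, z = 2/3 ↦ 1
y = 1, z = 1 ↦ 1
Every assignment gives a value ≥ 1.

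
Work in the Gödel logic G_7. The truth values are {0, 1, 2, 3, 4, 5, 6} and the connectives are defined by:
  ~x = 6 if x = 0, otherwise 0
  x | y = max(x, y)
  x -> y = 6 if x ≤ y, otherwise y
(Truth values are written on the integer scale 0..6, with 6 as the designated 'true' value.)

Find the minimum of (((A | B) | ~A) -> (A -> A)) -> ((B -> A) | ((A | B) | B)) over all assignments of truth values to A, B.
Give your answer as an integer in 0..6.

Take A = 0, B = 1:
A | B = 0 | 1 = 1
~A = ~0 = 6
(A | B) | ~A = 1 | 6 = 6
A -> A = 0 -> 0 = 6
((A | B) | ~A) -> (A -> A) = 6 -> 6 = 6
B -> A = 1 -> 0 = 0
A | B = 0 | 1 = 1
(A | B) | B = 1 | 1 = 1
(B -> A) | ((A | B) | B) = 0 | 1 = 1
(((A | B) | ~A) -> (A -> A)) -> ((B -> A) | ((A | B) | B)) = 6 -> 1 = 1
No assignment yields a value below 1, so this is the minimum.

1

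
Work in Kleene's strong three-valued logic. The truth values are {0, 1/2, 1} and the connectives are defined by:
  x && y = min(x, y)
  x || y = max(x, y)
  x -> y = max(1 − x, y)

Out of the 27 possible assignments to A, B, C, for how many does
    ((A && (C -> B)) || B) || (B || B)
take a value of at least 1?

value 1: 11 assignments (counts)
value 1/2: 11 assignments
value 0: 5 assignments
So 11 of the 27 assignments meet the threshold.

11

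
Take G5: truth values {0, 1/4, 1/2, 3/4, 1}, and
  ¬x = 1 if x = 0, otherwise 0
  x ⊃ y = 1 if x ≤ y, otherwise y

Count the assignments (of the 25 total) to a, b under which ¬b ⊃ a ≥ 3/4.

22

value 1: 21 assignments (counts)
value 3/4: 1 assignment (counts)
value 1/2: 1 assignment
value 1/4: 1 assignment
value 0: 1 assignment
So 22 of the 25 assignments meet the threshold.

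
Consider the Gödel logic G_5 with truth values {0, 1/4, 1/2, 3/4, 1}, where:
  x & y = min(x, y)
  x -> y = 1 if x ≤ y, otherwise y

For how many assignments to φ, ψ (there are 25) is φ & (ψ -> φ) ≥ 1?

5

value 1: 5 assignments (counts)
value 3/4: 5 assignments
value 1/2: 5 assignments
value 1/4: 5 assignments
value 0: 5 assignments
So 5 of the 25 assignments meet the threshold.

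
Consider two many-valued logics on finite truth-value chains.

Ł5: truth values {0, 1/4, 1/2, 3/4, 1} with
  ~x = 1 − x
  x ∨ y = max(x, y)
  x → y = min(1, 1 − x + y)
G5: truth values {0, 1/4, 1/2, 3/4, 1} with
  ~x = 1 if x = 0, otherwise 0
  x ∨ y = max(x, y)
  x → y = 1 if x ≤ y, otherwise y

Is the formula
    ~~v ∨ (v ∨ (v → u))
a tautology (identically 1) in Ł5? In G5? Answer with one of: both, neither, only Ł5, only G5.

only G5

In Ł5: at u = 0, v = 1/4 the value is 3/4 — not a tautology.
In G5: every assignment gives 1 — tautology.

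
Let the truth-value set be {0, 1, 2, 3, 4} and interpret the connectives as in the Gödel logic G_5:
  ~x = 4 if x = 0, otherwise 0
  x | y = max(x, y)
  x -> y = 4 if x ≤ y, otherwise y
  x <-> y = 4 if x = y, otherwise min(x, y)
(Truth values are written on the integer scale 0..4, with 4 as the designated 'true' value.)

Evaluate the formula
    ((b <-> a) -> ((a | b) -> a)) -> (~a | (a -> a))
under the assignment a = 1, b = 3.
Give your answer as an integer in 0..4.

4

b <-> a = 3 <-> 1 = 1
a | b = 1 | 3 = 3
(a | b) -> a = 3 -> 1 = 1
(b <-> a) -> ((a | b) -> a) = 1 -> 1 = 4
~a = ~1 = 0
a -> a = 1 -> 1 = 4
~a | (a -> a) = 0 | 4 = 4
((b <-> a) -> ((a | b) -> a)) -> (~a | (a -> a)) = 4 -> 4 = 4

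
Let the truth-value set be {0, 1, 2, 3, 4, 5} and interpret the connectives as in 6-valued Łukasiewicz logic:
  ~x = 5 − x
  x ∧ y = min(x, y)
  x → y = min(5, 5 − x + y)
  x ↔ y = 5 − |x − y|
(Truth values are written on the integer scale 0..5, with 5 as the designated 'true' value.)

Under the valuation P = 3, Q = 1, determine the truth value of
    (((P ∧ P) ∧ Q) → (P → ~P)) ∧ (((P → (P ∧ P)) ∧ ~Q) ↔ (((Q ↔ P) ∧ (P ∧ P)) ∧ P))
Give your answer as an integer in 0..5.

4

P ∧ P = 3 ∧ 3 = 3
(P ∧ P) ∧ Q = 3 ∧ 1 = 1
~P = ~3 = 2
P → ~P = 3 → 2 = 4
((P ∧ P) ∧ Q) → (P → ~P) = 1 → 4 = 5
P ∧ P = 3 ∧ 3 = 3
P → (P ∧ P) = 3 → 3 = 5
~Q = ~1 = 4
(P → (P ∧ P)) ∧ ~Q = 5 ∧ 4 = 4
Q ↔ P = 1 ↔ 3 = 3
P ∧ P = 3 ∧ 3 = 3
(Q ↔ P) ∧ (P ∧ P) = 3 ∧ 3 = 3
((Q ↔ P) ∧ (P ∧ P)) ∧ P = 3 ∧ 3 = 3
((P → (P ∧ P)) ∧ ~Q) ↔ (((Q ↔ P) ∧ (P ∧ P)) ∧ P) = 4 ↔ 3 = 4
(((P ∧ P) ∧ Q) → (P → ~P)) ∧ (((P → (P ∧ P)) ∧ ~Q) ↔ (((Q ↔ P) ∧ (P ∧ P)) ∧ P)) = 5 ∧ 4 = 4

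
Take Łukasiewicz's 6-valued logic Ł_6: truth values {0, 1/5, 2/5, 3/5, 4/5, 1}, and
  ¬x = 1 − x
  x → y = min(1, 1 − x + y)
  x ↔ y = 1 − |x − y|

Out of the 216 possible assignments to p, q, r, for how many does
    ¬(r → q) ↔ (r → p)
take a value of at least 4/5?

value 1: 12 assignments (counts)
value 4/5: 25 assignments (counts)
value 3/5: 26 assignments
value 2/5: 29 assignments
value 1/5: 32 assignments
value 0: 92 assignments
So 37 of the 216 assignments meet the threshold.

37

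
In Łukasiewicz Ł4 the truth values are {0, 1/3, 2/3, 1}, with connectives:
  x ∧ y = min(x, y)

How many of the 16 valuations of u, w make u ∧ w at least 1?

u = 0, w = 0 ↦ 0  <
u = 0, w = 1/3 ↦ 0  <
u = 0, w = 2/3 ↦ 0  <
u = 0, w = 1 ↦ 0  <
u = 1/3, w = 0 ↦ 0  <
u = 1/3, w = 1/3 ↦ 1/3  <
u = 1/3, w = 2/3 ↦ 1/3  <
u = 1/3, w = 1 ↦ 1/3  <
u = 2/3, w = 0 ↦ 0  <
u = 2/3, w = 1/3 ↦ 1/3  <
u = 2/3, w = 2/3 ↦ 2/3  <
u = 2/3, w = 1 ↦ 2/3  <
u = 1, w = 0 ↦ 0  <
u = 1, w = 1/3 ↦ 1/3  <
u = 1, w = 2/3 ↦ 2/3  <
u = 1, w = 1 ↦ 1  ≥
So 1 of the 16 assignments meets the threshold.

1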